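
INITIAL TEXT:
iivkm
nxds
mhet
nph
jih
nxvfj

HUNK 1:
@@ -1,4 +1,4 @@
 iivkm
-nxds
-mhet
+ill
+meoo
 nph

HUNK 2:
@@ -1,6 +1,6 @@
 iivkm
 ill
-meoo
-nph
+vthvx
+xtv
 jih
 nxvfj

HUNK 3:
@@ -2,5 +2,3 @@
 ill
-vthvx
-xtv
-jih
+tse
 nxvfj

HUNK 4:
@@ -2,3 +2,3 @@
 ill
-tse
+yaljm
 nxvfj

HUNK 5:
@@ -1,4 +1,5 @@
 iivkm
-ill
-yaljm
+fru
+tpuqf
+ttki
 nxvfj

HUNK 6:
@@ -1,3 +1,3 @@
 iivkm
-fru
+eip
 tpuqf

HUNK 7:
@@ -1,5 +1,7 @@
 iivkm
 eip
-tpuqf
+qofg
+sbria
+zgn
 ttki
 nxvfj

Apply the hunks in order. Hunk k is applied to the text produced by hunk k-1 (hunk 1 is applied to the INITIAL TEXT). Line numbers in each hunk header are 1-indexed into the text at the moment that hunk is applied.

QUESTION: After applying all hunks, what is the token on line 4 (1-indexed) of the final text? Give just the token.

Hunk 1: at line 1 remove [nxds,mhet] add [ill,meoo] -> 6 lines: iivkm ill meoo nph jih nxvfj
Hunk 2: at line 1 remove [meoo,nph] add [vthvx,xtv] -> 6 lines: iivkm ill vthvx xtv jih nxvfj
Hunk 3: at line 2 remove [vthvx,xtv,jih] add [tse] -> 4 lines: iivkm ill tse nxvfj
Hunk 4: at line 2 remove [tse] add [yaljm] -> 4 lines: iivkm ill yaljm nxvfj
Hunk 5: at line 1 remove [ill,yaljm] add [fru,tpuqf,ttki] -> 5 lines: iivkm fru tpuqf ttki nxvfj
Hunk 6: at line 1 remove [fru] add [eip] -> 5 lines: iivkm eip tpuqf ttki nxvfj
Hunk 7: at line 1 remove [tpuqf] add [qofg,sbria,zgn] -> 7 lines: iivkm eip qofg sbria zgn ttki nxvfj
Final line 4: sbria

Answer: sbria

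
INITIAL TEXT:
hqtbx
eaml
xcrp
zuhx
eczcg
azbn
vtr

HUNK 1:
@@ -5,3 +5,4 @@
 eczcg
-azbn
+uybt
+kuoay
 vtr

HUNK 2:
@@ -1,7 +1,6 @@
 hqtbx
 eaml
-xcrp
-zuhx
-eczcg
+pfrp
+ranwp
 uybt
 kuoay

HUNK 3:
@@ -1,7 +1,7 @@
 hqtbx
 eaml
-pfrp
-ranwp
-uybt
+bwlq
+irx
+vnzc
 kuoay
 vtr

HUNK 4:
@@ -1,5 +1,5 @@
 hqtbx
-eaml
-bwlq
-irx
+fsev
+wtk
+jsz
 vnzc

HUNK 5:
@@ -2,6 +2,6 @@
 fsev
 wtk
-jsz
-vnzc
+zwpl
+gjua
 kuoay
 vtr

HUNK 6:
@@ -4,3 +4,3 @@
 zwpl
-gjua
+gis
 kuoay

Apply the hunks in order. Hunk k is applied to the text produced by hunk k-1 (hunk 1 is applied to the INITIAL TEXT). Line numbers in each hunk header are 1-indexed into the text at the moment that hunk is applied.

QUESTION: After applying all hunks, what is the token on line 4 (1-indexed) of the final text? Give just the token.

Answer: zwpl

Derivation:
Hunk 1: at line 5 remove [azbn] add [uybt,kuoay] -> 8 lines: hqtbx eaml xcrp zuhx eczcg uybt kuoay vtr
Hunk 2: at line 1 remove [xcrp,zuhx,eczcg] add [pfrp,ranwp] -> 7 lines: hqtbx eaml pfrp ranwp uybt kuoay vtr
Hunk 3: at line 1 remove [pfrp,ranwp,uybt] add [bwlq,irx,vnzc] -> 7 lines: hqtbx eaml bwlq irx vnzc kuoay vtr
Hunk 4: at line 1 remove [eaml,bwlq,irx] add [fsev,wtk,jsz] -> 7 lines: hqtbx fsev wtk jsz vnzc kuoay vtr
Hunk 5: at line 2 remove [jsz,vnzc] add [zwpl,gjua] -> 7 lines: hqtbx fsev wtk zwpl gjua kuoay vtr
Hunk 6: at line 4 remove [gjua] add [gis] -> 7 lines: hqtbx fsev wtk zwpl gis kuoay vtr
Final line 4: zwpl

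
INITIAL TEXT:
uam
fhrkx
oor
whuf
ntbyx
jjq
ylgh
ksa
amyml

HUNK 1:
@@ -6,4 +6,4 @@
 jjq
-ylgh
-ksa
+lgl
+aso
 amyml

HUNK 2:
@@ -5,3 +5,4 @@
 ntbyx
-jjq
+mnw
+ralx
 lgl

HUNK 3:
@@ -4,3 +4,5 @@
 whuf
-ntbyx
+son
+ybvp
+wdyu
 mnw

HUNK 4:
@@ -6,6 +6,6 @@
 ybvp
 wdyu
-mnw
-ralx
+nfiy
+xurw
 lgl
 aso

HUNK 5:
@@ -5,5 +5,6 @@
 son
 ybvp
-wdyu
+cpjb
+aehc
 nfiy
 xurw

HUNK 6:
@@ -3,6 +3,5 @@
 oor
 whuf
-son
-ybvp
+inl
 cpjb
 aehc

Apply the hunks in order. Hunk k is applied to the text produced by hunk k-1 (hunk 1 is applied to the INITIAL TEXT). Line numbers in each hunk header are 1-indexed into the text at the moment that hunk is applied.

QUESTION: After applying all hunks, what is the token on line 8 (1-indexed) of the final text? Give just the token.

Hunk 1: at line 6 remove [ylgh,ksa] add [lgl,aso] -> 9 lines: uam fhrkx oor whuf ntbyx jjq lgl aso amyml
Hunk 2: at line 5 remove [jjq] add [mnw,ralx] -> 10 lines: uam fhrkx oor whuf ntbyx mnw ralx lgl aso amyml
Hunk 3: at line 4 remove [ntbyx] add [son,ybvp,wdyu] -> 12 lines: uam fhrkx oor whuf son ybvp wdyu mnw ralx lgl aso amyml
Hunk 4: at line 6 remove [mnw,ralx] add [nfiy,xurw] -> 12 lines: uam fhrkx oor whuf son ybvp wdyu nfiy xurw lgl aso amyml
Hunk 5: at line 5 remove [wdyu] add [cpjb,aehc] -> 13 lines: uam fhrkx oor whuf son ybvp cpjb aehc nfiy xurw lgl aso amyml
Hunk 6: at line 3 remove [son,ybvp] add [inl] -> 12 lines: uam fhrkx oor whuf inl cpjb aehc nfiy xurw lgl aso amyml
Final line 8: nfiy

Answer: nfiy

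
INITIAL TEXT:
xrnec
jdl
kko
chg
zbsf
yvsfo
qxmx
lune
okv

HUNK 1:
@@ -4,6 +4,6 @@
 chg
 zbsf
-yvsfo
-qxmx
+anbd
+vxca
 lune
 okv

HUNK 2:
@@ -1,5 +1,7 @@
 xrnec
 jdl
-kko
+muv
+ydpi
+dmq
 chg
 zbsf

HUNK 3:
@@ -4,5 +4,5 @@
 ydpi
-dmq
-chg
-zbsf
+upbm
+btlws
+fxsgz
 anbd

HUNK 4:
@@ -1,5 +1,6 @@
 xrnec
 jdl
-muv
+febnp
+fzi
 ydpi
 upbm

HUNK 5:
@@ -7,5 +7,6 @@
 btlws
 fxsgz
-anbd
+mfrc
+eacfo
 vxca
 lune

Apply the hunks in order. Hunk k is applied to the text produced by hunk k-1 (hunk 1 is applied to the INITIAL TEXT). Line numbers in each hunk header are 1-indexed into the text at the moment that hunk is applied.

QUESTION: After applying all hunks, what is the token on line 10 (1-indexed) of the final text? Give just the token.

Answer: eacfo

Derivation:
Hunk 1: at line 4 remove [yvsfo,qxmx] add [anbd,vxca] -> 9 lines: xrnec jdl kko chg zbsf anbd vxca lune okv
Hunk 2: at line 1 remove [kko] add [muv,ydpi,dmq] -> 11 lines: xrnec jdl muv ydpi dmq chg zbsf anbd vxca lune okv
Hunk 3: at line 4 remove [dmq,chg,zbsf] add [upbm,btlws,fxsgz] -> 11 lines: xrnec jdl muv ydpi upbm btlws fxsgz anbd vxca lune okv
Hunk 4: at line 1 remove [muv] add [febnp,fzi] -> 12 lines: xrnec jdl febnp fzi ydpi upbm btlws fxsgz anbd vxca lune okv
Hunk 5: at line 7 remove [anbd] add [mfrc,eacfo] -> 13 lines: xrnec jdl febnp fzi ydpi upbm btlws fxsgz mfrc eacfo vxca lune okv
Final line 10: eacfo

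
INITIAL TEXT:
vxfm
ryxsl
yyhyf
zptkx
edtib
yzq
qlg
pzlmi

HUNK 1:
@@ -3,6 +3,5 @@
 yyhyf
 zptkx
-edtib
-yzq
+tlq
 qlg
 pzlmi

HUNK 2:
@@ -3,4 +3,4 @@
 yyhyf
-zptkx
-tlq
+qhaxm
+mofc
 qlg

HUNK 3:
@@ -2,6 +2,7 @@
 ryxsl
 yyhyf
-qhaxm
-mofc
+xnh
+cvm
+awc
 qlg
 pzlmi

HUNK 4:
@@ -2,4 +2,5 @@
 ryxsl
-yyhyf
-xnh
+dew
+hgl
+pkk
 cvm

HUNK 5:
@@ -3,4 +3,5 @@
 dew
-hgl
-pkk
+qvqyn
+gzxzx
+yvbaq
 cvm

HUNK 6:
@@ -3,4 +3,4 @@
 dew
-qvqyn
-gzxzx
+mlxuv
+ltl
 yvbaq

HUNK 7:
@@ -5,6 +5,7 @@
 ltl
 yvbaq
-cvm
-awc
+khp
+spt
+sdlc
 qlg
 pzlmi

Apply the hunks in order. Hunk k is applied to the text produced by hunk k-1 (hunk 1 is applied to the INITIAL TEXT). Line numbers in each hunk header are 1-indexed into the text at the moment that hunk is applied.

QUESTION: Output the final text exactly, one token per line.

Hunk 1: at line 3 remove [edtib,yzq] add [tlq] -> 7 lines: vxfm ryxsl yyhyf zptkx tlq qlg pzlmi
Hunk 2: at line 3 remove [zptkx,tlq] add [qhaxm,mofc] -> 7 lines: vxfm ryxsl yyhyf qhaxm mofc qlg pzlmi
Hunk 3: at line 2 remove [qhaxm,mofc] add [xnh,cvm,awc] -> 8 lines: vxfm ryxsl yyhyf xnh cvm awc qlg pzlmi
Hunk 4: at line 2 remove [yyhyf,xnh] add [dew,hgl,pkk] -> 9 lines: vxfm ryxsl dew hgl pkk cvm awc qlg pzlmi
Hunk 5: at line 3 remove [hgl,pkk] add [qvqyn,gzxzx,yvbaq] -> 10 lines: vxfm ryxsl dew qvqyn gzxzx yvbaq cvm awc qlg pzlmi
Hunk 6: at line 3 remove [qvqyn,gzxzx] add [mlxuv,ltl] -> 10 lines: vxfm ryxsl dew mlxuv ltl yvbaq cvm awc qlg pzlmi
Hunk 7: at line 5 remove [cvm,awc] add [khp,spt,sdlc] -> 11 lines: vxfm ryxsl dew mlxuv ltl yvbaq khp spt sdlc qlg pzlmi

Answer: vxfm
ryxsl
dew
mlxuv
ltl
yvbaq
khp
spt
sdlc
qlg
pzlmi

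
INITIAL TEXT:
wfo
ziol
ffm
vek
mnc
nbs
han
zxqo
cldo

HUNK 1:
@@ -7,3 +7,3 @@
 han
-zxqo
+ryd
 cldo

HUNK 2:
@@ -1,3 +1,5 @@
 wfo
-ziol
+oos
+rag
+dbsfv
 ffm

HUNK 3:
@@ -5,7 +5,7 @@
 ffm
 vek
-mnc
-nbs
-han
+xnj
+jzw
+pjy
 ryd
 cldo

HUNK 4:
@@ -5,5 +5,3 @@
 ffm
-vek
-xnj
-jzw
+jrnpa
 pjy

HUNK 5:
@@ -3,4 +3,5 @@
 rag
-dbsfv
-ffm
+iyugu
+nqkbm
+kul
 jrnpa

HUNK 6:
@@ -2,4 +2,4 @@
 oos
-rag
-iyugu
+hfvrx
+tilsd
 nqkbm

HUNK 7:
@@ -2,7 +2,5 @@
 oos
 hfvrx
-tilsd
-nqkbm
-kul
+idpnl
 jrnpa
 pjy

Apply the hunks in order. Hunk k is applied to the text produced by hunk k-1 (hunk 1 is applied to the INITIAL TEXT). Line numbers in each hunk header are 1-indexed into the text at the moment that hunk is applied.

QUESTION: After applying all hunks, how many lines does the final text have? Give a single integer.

Answer: 8

Derivation:
Hunk 1: at line 7 remove [zxqo] add [ryd] -> 9 lines: wfo ziol ffm vek mnc nbs han ryd cldo
Hunk 2: at line 1 remove [ziol] add [oos,rag,dbsfv] -> 11 lines: wfo oos rag dbsfv ffm vek mnc nbs han ryd cldo
Hunk 3: at line 5 remove [mnc,nbs,han] add [xnj,jzw,pjy] -> 11 lines: wfo oos rag dbsfv ffm vek xnj jzw pjy ryd cldo
Hunk 4: at line 5 remove [vek,xnj,jzw] add [jrnpa] -> 9 lines: wfo oos rag dbsfv ffm jrnpa pjy ryd cldo
Hunk 5: at line 3 remove [dbsfv,ffm] add [iyugu,nqkbm,kul] -> 10 lines: wfo oos rag iyugu nqkbm kul jrnpa pjy ryd cldo
Hunk 6: at line 2 remove [rag,iyugu] add [hfvrx,tilsd] -> 10 lines: wfo oos hfvrx tilsd nqkbm kul jrnpa pjy ryd cldo
Hunk 7: at line 2 remove [tilsd,nqkbm,kul] add [idpnl] -> 8 lines: wfo oos hfvrx idpnl jrnpa pjy ryd cldo
Final line count: 8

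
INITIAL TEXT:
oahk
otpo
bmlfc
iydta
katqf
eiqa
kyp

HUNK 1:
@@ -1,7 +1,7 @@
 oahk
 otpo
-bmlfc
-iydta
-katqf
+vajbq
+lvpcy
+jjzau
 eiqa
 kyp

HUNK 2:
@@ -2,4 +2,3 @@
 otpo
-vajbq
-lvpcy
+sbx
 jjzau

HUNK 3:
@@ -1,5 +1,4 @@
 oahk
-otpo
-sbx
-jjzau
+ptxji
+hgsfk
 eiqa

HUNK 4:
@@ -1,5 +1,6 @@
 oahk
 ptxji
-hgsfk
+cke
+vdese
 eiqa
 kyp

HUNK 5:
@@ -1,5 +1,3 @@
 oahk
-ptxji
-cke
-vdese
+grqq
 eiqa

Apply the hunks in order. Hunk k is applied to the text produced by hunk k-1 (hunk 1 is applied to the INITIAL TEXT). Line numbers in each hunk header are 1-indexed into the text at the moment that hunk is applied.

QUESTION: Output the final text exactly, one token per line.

Answer: oahk
grqq
eiqa
kyp

Derivation:
Hunk 1: at line 1 remove [bmlfc,iydta,katqf] add [vajbq,lvpcy,jjzau] -> 7 lines: oahk otpo vajbq lvpcy jjzau eiqa kyp
Hunk 2: at line 2 remove [vajbq,lvpcy] add [sbx] -> 6 lines: oahk otpo sbx jjzau eiqa kyp
Hunk 3: at line 1 remove [otpo,sbx,jjzau] add [ptxji,hgsfk] -> 5 lines: oahk ptxji hgsfk eiqa kyp
Hunk 4: at line 1 remove [hgsfk] add [cke,vdese] -> 6 lines: oahk ptxji cke vdese eiqa kyp
Hunk 5: at line 1 remove [ptxji,cke,vdese] add [grqq] -> 4 lines: oahk grqq eiqa kyp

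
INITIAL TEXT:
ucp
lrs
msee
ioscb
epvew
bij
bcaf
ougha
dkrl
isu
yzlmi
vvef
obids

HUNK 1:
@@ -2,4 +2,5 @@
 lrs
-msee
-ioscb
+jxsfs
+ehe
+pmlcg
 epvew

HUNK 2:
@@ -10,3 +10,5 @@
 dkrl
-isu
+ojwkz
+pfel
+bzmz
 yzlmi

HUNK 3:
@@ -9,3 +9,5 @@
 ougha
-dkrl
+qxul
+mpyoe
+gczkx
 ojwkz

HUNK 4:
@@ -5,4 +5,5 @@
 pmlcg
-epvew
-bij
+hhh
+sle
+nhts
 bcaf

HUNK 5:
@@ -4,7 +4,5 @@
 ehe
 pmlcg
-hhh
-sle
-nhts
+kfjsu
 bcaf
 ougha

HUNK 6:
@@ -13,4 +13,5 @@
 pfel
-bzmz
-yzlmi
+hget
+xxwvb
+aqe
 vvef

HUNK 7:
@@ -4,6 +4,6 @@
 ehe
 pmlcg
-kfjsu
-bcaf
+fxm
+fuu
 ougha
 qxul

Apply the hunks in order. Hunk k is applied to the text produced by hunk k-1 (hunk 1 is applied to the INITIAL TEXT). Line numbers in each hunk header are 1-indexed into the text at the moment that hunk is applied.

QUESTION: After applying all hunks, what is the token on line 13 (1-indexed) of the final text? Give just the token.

Answer: pfel

Derivation:
Hunk 1: at line 2 remove [msee,ioscb] add [jxsfs,ehe,pmlcg] -> 14 lines: ucp lrs jxsfs ehe pmlcg epvew bij bcaf ougha dkrl isu yzlmi vvef obids
Hunk 2: at line 10 remove [isu] add [ojwkz,pfel,bzmz] -> 16 lines: ucp lrs jxsfs ehe pmlcg epvew bij bcaf ougha dkrl ojwkz pfel bzmz yzlmi vvef obids
Hunk 3: at line 9 remove [dkrl] add [qxul,mpyoe,gczkx] -> 18 lines: ucp lrs jxsfs ehe pmlcg epvew bij bcaf ougha qxul mpyoe gczkx ojwkz pfel bzmz yzlmi vvef obids
Hunk 4: at line 5 remove [epvew,bij] add [hhh,sle,nhts] -> 19 lines: ucp lrs jxsfs ehe pmlcg hhh sle nhts bcaf ougha qxul mpyoe gczkx ojwkz pfel bzmz yzlmi vvef obids
Hunk 5: at line 4 remove [hhh,sle,nhts] add [kfjsu] -> 17 lines: ucp lrs jxsfs ehe pmlcg kfjsu bcaf ougha qxul mpyoe gczkx ojwkz pfel bzmz yzlmi vvef obids
Hunk 6: at line 13 remove [bzmz,yzlmi] add [hget,xxwvb,aqe] -> 18 lines: ucp lrs jxsfs ehe pmlcg kfjsu bcaf ougha qxul mpyoe gczkx ojwkz pfel hget xxwvb aqe vvef obids
Hunk 7: at line 4 remove [kfjsu,bcaf] add [fxm,fuu] -> 18 lines: ucp lrs jxsfs ehe pmlcg fxm fuu ougha qxul mpyoe gczkx ojwkz pfel hget xxwvb aqe vvef obids
Final line 13: pfel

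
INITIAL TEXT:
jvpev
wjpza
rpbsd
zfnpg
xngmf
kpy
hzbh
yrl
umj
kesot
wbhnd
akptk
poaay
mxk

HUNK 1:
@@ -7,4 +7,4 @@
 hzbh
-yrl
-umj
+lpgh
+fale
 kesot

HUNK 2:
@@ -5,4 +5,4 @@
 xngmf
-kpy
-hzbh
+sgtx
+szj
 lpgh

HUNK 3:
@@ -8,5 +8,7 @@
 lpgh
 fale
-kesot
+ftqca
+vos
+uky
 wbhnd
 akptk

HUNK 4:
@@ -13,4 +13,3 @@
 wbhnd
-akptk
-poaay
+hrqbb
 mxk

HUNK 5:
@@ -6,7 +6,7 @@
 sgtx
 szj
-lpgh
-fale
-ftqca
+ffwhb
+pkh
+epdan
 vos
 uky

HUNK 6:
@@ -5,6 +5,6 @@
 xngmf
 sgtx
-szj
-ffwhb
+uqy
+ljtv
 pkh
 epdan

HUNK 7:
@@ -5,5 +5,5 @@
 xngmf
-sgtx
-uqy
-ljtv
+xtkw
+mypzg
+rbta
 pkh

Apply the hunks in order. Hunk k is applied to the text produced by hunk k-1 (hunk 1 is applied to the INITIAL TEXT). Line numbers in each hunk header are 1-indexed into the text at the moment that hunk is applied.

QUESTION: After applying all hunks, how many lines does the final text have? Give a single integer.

Hunk 1: at line 7 remove [yrl,umj] add [lpgh,fale] -> 14 lines: jvpev wjpza rpbsd zfnpg xngmf kpy hzbh lpgh fale kesot wbhnd akptk poaay mxk
Hunk 2: at line 5 remove [kpy,hzbh] add [sgtx,szj] -> 14 lines: jvpev wjpza rpbsd zfnpg xngmf sgtx szj lpgh fale kesot wbhnd akptk poaay mxk
Hunk 3: at line 8 remove [kesot] add [ftqca,vos,uky] -> 16 lines: jvpev wjpza rpbsd zfnpg xngmf sgtx szj lpgh fale ftqca vos uky wbhnd akptk poaay mxk
Hunk 4: at line 13 remove [akptk,poaay] add [hrqbb] -> 15 lines: jvpev wjpza rpbsd zfnpg xngmf sgtx szj lpgh fale ftqca vos uky wbhnd hrqbb mxk
Hunk 5: at line 6 remove [lpgh,fale,ftqca] add [ffwhb,pkh,epdan] -> 15 lines: jvpev wjpza rpbsd zfnpg xngmf sgtx szj ffwhb pkh epdan vos uky wbhnd hrqbb mxk
Hunk 6: at line 5 remove [szj,ffwhb] add [uqy,ljtv] -> 15 lines: jvpev wjpza rpbsd zfnpg xngmf sgtx uqy ljtv pkh epdan vos uky wbhnd hrqbb mxk
Hunk 7: at line 5 remove [sgtx,uqy,ljtv] add [xtkw,mypzg,rbta] -> 15 lines: jvpev wjpza rpbsd zfnpg xngmf xtkw mypzg rbta pkh epdan vos uky wbhnd hrqbb mxk
Final line count: 15

Answer: 15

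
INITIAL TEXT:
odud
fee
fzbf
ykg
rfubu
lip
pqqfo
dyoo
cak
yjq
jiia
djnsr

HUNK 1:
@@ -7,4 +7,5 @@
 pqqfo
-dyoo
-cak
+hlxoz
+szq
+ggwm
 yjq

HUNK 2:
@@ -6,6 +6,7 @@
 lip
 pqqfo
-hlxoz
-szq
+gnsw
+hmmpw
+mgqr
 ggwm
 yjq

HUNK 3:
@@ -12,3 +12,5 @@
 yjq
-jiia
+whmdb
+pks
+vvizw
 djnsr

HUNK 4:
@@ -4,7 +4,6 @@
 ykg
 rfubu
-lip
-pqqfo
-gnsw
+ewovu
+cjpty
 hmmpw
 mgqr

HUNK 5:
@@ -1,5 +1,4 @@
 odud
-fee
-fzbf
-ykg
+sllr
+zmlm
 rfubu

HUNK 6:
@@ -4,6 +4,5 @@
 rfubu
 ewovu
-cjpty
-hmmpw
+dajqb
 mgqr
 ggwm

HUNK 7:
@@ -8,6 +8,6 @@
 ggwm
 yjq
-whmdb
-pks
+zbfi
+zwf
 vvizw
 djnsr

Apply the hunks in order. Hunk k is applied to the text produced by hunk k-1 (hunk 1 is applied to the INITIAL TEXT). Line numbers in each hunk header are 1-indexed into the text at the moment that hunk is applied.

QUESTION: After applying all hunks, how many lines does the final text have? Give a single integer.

Hunk 1: at line 7 remove [dyoo,cak] add [hlxoz,szq,ggwm] -> 13 lines: odud fee fzbf ykg rfubu lip pqqfo hlxoz szq ggwm yjq jiia djnsr
Hunk 2: at line 6 remove [hlxoz,szq] add [gnsw,hmmpw,mgqr] -> 14 lines: odud fee fzbf ykg rfubu lip pqqfo gnsw hmmpw mgqr ggwm yjq jiia djnsr
Hunk 3: at line 12 remove [jiia] add [whmdb,pks,vvizw] -> 16 lines: odud fee fzbf ykg rfubu lip pqqfo gnsw hmmpw mgqr ggwm yjq whmdb pks vvizw djnsr
Hunk 4: at line 4 remove [lip,pqqfo,gnsw] add [ewovu,cjpty] -> 15 lines: odud fee fzbf ykg rfubu ewovu cjpty hmmpw mgqr ggwm yjq whmdb pks vvizw djnsr
Hunk 5: at line 1 remove [fee,fzbf,ykg] add [sllr,zmlm] -> 14 lines: odud sllr zmlm rfubu ewovu cjpty hmmpw mgqr ggwm yjq whmdb pks vvizw djnsr
Hunk 6: at line 4 remove [cjpty,hmmpw] add [dajqb] -> 13 lines: odud sllr zmlm rfubu ewovu dajqb mgqr ggwm yjq whmdb pks vvizw djnsr
Hunk 7: at line 8 remove [whmdb,pks] add [zbfi,zwf] -> 13 lines: odud sllr zmlm rfubu ewovu dajqb mgqr ggwm yjq zbfi zwf vvizw djnsr
Final line count: 13

Answer: 13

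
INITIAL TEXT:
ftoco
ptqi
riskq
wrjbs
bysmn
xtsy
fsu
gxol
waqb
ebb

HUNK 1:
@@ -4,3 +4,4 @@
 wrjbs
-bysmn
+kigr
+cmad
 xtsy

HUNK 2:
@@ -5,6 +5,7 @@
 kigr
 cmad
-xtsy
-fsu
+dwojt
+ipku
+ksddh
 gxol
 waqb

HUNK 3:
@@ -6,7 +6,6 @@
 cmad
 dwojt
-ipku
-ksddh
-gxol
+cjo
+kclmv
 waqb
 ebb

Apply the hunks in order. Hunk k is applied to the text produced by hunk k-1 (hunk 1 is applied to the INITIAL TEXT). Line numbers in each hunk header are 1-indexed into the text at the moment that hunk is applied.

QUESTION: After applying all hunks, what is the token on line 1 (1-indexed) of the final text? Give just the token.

Answer: ftoco

Derivation:
Hunk 1: at line 4 remove [bysmn] add [kigr,cmad] -> 11 lines: ftoco ptqi riskq wrjbs kigr cmad xtsy fsu gxol waqb ebb
Hunk 2: at line 5 remove [xtsy,fsu] add [dwojt,ipku,ksddh] -> 12 lines: ftoco ptqi riskq wrjbs kigr cmad dwojt ipku ksddh gxol waqb ebb
Hunk 3: at line 6 remove [ipku,ksddh,gxol] add [cjo,kclmv] -> 11 lines: ftoco ptqi riskq wrjbs kigr cmad dwojt cjo kclmv waqb ebb
Final line 1: ftoco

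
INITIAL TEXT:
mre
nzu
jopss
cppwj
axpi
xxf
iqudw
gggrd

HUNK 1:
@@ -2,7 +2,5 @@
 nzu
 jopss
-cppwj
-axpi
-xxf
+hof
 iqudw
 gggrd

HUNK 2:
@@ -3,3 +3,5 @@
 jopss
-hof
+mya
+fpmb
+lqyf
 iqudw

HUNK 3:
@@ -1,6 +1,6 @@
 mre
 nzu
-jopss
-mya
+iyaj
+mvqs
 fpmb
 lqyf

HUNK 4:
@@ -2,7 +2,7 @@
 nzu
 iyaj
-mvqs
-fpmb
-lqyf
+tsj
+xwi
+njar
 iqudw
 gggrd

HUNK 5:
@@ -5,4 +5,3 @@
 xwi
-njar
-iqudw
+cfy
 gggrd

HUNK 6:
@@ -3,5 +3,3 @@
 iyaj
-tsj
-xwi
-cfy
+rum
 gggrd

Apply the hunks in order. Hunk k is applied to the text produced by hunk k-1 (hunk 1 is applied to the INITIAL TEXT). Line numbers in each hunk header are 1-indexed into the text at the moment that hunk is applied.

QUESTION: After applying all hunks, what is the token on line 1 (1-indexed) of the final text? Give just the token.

Answer: mre

Derivation:
Hunk 1: at line 2 remove [cppwj,axpi,xxf] add [hof] -> 6 lines: mre nzu jopss hof iqudw gggrd
Hunk 2: at line 3 remove [hof] add [mya,fpmb,lqyf] -> 8 lines: mre nzu jopss mya fpmb lqyf iqudw gggrd
Hunk 3: at line 1 remove [jopss,mya] add [iyaj,mvqs] -> 8 lines: mre nzu iyaj mvqs fpmb lqyf iqudw gggrd
Hunk 4: at line 2 remove [mvqs,fpmb,lqyf] add [tsj,xwi,njar] -> 8 lines: mre nzu iyaj tsj xwi njar iqudw gggrd
Hunk 5: at line 5 remove [njar,iqudw] add [cfy] -> 7 lines: mre nzu iyaj tsj xwi cfy gggrd
Hunk 6: at line 3 remove [tsj,xwi,cfy] add [rum] -> 5 lines: mre nzu iyaj rum gggrd
Final line 1: mre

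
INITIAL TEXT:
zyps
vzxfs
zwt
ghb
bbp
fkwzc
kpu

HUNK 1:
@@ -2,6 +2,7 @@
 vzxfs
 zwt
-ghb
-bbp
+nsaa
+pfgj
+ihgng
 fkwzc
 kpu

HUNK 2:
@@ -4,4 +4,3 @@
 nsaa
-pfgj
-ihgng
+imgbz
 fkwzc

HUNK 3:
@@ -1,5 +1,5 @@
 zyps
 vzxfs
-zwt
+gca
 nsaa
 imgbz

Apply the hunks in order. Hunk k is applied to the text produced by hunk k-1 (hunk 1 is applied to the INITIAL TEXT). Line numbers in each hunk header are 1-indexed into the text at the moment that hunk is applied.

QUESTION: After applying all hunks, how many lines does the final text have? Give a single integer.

Answer: 7

Derivation:
Hunk 1: at line 2 remove [ghb,bbp] add [nsaa,pfgj,ihgng] -> 8 lines: zyps vzxfs zwt nsaa pfgj ihgng fkwzc kpu
Hunk 2: at line 4 remove [pfgj,ihgng] add [imgbz] -> 7 lines: zyps vzxfs zwt nsaa imgbz fkwzc kpu
Hunk 3: at line 1 remove [zwt] add [gca] -> 7 lines: zyps vzxfs gca nsaa imgbz fkwzc kpu
Final line count: 7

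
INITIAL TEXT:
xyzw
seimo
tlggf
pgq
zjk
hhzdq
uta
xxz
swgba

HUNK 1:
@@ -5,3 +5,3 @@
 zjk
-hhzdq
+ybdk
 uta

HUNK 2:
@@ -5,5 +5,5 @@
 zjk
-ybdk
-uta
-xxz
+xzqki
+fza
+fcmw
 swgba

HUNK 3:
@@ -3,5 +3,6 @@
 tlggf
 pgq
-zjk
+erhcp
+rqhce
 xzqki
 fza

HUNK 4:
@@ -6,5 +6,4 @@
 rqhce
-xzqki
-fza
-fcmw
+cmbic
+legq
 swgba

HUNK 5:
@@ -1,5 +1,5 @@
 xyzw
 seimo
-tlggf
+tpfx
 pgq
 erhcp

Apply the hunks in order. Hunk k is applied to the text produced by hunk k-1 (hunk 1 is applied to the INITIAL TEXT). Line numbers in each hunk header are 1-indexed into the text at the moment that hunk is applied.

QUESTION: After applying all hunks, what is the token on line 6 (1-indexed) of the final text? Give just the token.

Answer: rqhce

Derivation:
Hunk 1: at line 5 remove [hhzdq] add [ybdk] -> 9 lines: xyzw seimo tlggf pgq zjk ybdk uta xxz swgba
Hunk 2: at line 5 remove [ybdk,uta,xxz] add [xzqki,fza,fcmw] -> 9 lines: xyzw seimo tlggf pgq zjk xzqki fza fcmw swgba
Hunk 3: at line 3 remove [zjk] add [erhcp,rqhce] -> 10 lines: xyzw seimo tlggf pgq erhcp rqhce xzqki fza fcmw swgba
Hunk 4: at line 6 remove [xzqki,fza,fcmw] add [cmbic,legq] -> 9 lines: xyzw seimo tlggf pgq erhcp rqhce cmbic legq swgba
Hunk 5: at line 1 remove [tlggf] add [tpfx] -> 9 lines: xyzw seimo tpfx pgq erhcp rqhce cmbic legq swgba
Final line 6: rqhce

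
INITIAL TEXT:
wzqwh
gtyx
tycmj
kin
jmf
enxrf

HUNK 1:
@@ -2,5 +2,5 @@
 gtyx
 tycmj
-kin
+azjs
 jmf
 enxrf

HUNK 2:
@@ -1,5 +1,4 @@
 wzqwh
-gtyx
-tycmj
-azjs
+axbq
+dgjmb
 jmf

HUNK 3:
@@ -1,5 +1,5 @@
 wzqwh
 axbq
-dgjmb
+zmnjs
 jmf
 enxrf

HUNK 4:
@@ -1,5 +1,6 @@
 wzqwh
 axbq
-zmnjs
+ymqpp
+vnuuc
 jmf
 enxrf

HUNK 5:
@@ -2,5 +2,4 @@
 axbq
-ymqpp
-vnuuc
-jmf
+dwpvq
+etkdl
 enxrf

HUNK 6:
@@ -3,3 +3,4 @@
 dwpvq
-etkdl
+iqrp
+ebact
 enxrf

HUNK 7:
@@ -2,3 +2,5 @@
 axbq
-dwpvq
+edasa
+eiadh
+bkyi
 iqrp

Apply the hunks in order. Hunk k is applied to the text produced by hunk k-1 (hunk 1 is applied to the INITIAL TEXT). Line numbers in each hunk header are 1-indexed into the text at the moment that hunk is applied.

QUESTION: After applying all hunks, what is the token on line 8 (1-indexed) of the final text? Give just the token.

Answer: enxrf

Derivation:
Hunk 1: at line 2 remove [kin] add [azjs] -> 6 lines: wzqwh gtyx tycmj azjs jmf enxrf
Hunk 2: at line 1 remove [gtyx,tycmj,azjs] add [axbq,dgjmb] -> 5 lines: wzqwh axbq dgjmb jmf enxrf
Hunk 3: at line 1 remove [dgjmb] add [zmnjs] -> 5 lines: wzqwh axbq zmnjs jmf enxrf
Hunk 4: at line 1 remove [zmnjs] add [ymqpp,vnuuc] -> 6 lines: wzqwh axbq ymqpp vnuuc jmf enxrf
Hunk 5: at line 2 remove [ymqpp,vnuuc,jmf] add [dwpvq,etkdl] -> 5 lines: wzqwh axbq dwpvq etkdl enxrf
Hunk 6: at line 3 remove [etkdl] add [iqrp,ebact] -> 6 lines: wzqwh axbq dwpvq iqrp ebact enxrf
Hunk 7: at line 2 remove [dwpvq] add [edasa,eiadh,bkyi] -> 8 lines: wzqwh axbq edasa eiadh bkyi iqrp ebact enxrf
Final line 8: enxrf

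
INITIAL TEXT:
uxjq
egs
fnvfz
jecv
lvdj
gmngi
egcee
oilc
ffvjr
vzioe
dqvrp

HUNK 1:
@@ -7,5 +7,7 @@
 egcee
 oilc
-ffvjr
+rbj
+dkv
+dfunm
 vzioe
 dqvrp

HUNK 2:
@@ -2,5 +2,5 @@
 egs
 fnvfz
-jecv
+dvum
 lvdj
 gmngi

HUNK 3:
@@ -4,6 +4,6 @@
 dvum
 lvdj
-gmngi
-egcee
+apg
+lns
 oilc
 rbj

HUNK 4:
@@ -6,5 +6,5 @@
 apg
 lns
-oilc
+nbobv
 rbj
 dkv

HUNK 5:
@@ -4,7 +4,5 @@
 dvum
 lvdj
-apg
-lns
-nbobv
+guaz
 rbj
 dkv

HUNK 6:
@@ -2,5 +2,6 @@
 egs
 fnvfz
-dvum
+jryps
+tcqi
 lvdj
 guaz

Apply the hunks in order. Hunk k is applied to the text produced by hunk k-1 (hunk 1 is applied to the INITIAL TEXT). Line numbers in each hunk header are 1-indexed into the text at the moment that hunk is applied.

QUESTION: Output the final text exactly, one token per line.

Answer: uxjq
egs
fnvfz
jryps
tcqi
lvdj
guaz
rbj
dkv
dfunm
vzioe
dqvrp

Derivation:
Hunk 1: at line 7 remove [ffvjr] add [rbj,dkv,dfunm] -> 13 lines: uxjq egs fnvfz jecv lvdj gmngi egcee oilc rbj dkv dfunm vzioe dqvrp
Hunk 2: at line 2 remove [jecv] add [dvum] -> 13 lines: uxjq egs fnvfz dvum lvdj gmngi egcee oilc rbj dkv dfunm vzioe dqvrp
Hunk 3: at line 4 remove [gmngi,egcee] add [apg,lns] -> 13 lines: uxjq egs fnvfz dvum lvdj apg lns oilc rbj dkv dfunm vzioe dqvrp
Hunk 4: at line 6 remove [oilc] add [nbobv] -> 13 lines: uxjq egs fnvfz dvum lvdj apg lns nbobv rbj dkv dfunm vzioe dqvrp
Hunk 5: at line 4 remove [apg,lns,nbobv] add [guaz] -> 11 lines: uxjq egs fnvfz dvum lvdj guaz rbj dkv dfunm vzioe dqvrp
Hunk 6: at line 2 remove [dvum] add [jryps,tcqi] -> 12 lines: uxjq egs fnvfz jryps tcqi lvdj guaz rbj dkv dfunm vzioe dqvrp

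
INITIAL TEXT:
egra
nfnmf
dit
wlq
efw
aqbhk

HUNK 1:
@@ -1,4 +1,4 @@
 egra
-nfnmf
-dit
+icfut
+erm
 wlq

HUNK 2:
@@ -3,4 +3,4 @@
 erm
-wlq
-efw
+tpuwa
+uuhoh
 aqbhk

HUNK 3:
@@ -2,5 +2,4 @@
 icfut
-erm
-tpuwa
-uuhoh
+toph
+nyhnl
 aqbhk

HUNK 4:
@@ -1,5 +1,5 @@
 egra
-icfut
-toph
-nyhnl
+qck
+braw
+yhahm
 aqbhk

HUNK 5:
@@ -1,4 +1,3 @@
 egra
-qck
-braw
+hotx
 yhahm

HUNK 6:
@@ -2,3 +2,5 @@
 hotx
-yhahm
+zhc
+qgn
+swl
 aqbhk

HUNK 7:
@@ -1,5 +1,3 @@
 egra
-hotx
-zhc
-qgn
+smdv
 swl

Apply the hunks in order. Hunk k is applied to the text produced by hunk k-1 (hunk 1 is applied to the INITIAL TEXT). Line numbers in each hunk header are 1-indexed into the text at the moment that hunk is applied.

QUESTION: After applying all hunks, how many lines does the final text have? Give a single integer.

Answer: 4

Derivation:
Hunk 1: at line 1 remove [nfnmf,dit] add [icfut,erm] -> 6 lines: egra icfut erm wlq efw aqbhk
Hunk 2: at line 3 remove [wlq,efw] add [tpuwa,uuhoh] -> 6 lines: egra icfut erm tpuwa uuhoh aqbhk
Hunk 3: at line 2 remove [erm,tpuwa,uuhoh] add [toph,nyhnl] -> 5 lines: egra icfut toph nyhnl aqbhk
Hunk 4: at line 1 remove [icfut,toph,nyhnl] add [qck,braw,yhahm] -> 5 lines: egra qck braw yhahm aqbhk
Hunk 5: at line 1 remove [qck,braw] add [hotx] -> 4 lines: egra hotx yhahm aqbhk
Hunk 6: at line 2 remove [yhahm] add [zhc,qgn,swl] -> 6 lines: egra hotx zhc qgn swl aqbhk
Hunk 7: at line 1 remove [hotx,zhc,qgn] add [smdv] -> 4 lines: egra smdv swl aqbhk
Final line count: 4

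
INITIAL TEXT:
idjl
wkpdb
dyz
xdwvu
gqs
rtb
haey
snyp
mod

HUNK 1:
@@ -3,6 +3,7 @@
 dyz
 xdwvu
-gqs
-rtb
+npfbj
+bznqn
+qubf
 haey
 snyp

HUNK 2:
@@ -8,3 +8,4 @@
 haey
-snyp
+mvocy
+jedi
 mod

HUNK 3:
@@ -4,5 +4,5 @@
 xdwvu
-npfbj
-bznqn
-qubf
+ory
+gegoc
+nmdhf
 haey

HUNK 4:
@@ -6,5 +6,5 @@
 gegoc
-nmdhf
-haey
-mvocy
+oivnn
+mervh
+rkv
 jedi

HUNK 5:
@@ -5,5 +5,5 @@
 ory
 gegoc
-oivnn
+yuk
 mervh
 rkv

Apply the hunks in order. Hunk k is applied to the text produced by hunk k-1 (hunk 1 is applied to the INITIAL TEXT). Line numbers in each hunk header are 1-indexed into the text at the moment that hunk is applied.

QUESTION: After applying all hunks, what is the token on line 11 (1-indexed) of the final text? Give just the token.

Answer: mod

Derivation:
Hunk 1: at line 3 remove [gqs,rtb] add [npfbj,bznqn,qubf] -> 10 lines: idjl wkpdb dyz xdwvu npfbj bznqn qubf haey snyp mod
Hunk 2: at line 8 remove [snyp] add [mvocy,jedi] -> 11 lines: idjl wkpdb dyz xdwvu npfbj bznqn qubf haey mvocy jedi mod
Hunk 3: at line 4 remove [npfbj,bznqn,qubf] add [ory,gegoc,nmdhf] -> 11 lines: idjl wkpdb dyz xdwvu ory gegoc nmdhf haey mvocy jedi mod
Hunk 4: at line 6 remove [nmdhf,haey,mvocy] add [oivnn,mervh,rkv] -> 11 lines: idjl wkpdb dyz xdwvu ory gegoc oivnn mervh rkv jedi mod
Hunk 5: at line 5 remove [oivnn] add [yuk] -> 11 lines: idjl wkpdb dyz xdwvu ory gegoc yuk mervh rkv jedi mod
Final line 11: mod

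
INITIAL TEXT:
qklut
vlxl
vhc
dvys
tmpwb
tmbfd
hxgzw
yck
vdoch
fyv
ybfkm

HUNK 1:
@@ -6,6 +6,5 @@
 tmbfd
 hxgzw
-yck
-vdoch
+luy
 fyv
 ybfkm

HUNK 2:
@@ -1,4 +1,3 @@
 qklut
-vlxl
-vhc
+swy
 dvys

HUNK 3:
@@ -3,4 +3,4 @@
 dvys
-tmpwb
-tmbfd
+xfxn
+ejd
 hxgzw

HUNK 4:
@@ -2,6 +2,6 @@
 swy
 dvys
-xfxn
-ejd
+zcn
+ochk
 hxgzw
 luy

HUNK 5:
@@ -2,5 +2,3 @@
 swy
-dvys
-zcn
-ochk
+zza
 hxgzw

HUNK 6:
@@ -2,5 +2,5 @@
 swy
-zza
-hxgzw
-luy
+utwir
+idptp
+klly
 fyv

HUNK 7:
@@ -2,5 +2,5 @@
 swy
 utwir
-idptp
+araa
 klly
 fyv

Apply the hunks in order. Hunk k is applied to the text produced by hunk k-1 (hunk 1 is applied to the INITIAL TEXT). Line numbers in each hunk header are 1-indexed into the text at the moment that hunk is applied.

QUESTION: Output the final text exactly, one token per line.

Answer: qklut
swy
utwir
araa
klly
fyv
ybfkm

Derivation:
Hunk 1: at line 6 remove [yck,vdoch] add [luy] -> 10 lines: qklut vlxl vhc dvys tmpwb tmbfd hxgzw luy fyv ybfkm
Hunk 2: at line 1 remove [vlxl,vhc] add [swy] -> 9 lines: qklut swy dvys tmpwb tmbfd hxgzw luy fyv ybfkm
Hunk 3: at line 3 remove [tmpwb,tmbfd] add [xfxn,ejd] -> 9 lines: qklut swy dvys xfxn ejd hxgzw luy fyv ybfkm
Hunk 4: at line 2 remove [xfxn,ejd] add [zcn,ochk] -> 9 lines: qklut swy dvys zcn ochk hxgzw luy fyv ybfkm
Hunk 5: at line 2 remove [dvys,zcn,ochk] add [zza] -> 7 lines: qklut swy zza hxgzw luy fyv ybfkm
Hunk 6: at line 2 remove [zza,hxgzw,luy] add [utwir,idptp,klly] -> 7 lines: qklut swy utwir idptp klly fyv ybfkm
Hunk 7: at line 2 remove [idptp] add [araa] -> 7 lines: qklut swy utwir araa klly fyv ybfkm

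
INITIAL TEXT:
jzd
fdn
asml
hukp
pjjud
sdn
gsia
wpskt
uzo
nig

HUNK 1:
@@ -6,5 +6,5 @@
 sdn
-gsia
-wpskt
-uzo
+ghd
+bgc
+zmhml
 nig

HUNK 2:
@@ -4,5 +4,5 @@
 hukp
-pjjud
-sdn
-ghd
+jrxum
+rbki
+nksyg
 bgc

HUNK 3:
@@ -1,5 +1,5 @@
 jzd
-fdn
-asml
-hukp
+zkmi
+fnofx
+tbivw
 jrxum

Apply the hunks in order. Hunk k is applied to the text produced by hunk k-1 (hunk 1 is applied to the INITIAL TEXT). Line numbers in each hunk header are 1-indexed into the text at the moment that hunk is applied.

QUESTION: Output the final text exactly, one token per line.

Hunk 1: at line 6 remove [gsia,wpskt,uzo] add [ghd,bgc,zmhml] -> 10 lines: jzd fdn asml hukp pjjud sdn ghd bgc zmhml nig
Hunk 2: at line 4 remove [pjjud,sdn,ghd] add [jrxum,rbki,nksyg] -> 10 lines: jzd fdn asml hukp jrxum rbki nksyg bgc zmhml nig
Hunk 3: at line 1 remove [fdn,asml,hukp] add [zkmi,fnofx,tbivw] -> 10 lines: jzd zkmi fnofx tbivw jrxum rbki nksyg bgc zmhml nig

Answer: jzd
zkmi
fnofx
tbivw
jrxum
rbki
nksyg
bgc
zmhml
nig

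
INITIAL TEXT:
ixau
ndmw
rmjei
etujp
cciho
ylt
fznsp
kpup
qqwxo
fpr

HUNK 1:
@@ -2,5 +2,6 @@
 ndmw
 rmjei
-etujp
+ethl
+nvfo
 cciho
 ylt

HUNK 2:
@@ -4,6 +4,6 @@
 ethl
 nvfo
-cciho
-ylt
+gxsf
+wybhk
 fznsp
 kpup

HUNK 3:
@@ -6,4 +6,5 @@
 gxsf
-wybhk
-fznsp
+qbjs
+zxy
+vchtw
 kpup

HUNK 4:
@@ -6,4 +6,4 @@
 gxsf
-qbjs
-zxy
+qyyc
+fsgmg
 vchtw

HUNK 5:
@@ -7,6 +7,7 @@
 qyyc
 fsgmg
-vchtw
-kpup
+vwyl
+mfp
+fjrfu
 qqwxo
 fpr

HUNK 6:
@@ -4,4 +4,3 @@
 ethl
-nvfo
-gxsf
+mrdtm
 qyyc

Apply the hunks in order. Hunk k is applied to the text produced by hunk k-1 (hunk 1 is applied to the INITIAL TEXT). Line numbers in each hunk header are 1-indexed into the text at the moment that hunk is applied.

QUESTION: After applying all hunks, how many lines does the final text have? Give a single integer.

Answer: 12

Derivation:
Hunk 1: at line 2 remove [etujp] add [ethl,nvfo] -> 11 lines: ixau ndmw rmjei ethl nvfo cciho ylt fznsp kpup qqwxo fpr
Hunk 2: at line 4 remove [cciho,ylt] add [gxsf,wybhk] -> 11 lines: ixau ndmw rmjei ethl nvfo gxsf wybhk fznsp kpup qqwxo fpr
Hunk 3: at line 6 remove [wybhk,fznsp] add [qbjs,zxy,vchtw] -> 12 lines: ixau ndmw rmjei ethl nvfo gxsf qbjs zxy vchtw kpup qqwxo fpr
Hunk 4: at line 6 remove [qbjs,zxy] add [qyyc,fsgmg] -> 12 lines: ixau ndmw rmjei ethl nvfo gxsf qyyc fsgmg vchtw kpup qqwxo fpr
Hunk 5: at line 7 remove [vchtw,kpup] add [vwyl,mfp,fjrfu] -> 13 lines: ixau ndmw rmjei ethl nvfo gxsf qyyc fsgmg vwyl mfp fjrfu qqwxo fpr
Hunk 6: at line 4 remove [nvfo,gxsf] add [mrdtm] -> 12 lines: ixau ndmw rmjei ethl mrdtm qyyc fsgmg vwyl mfp fjrfu qqwxo fpr
Final line count: 12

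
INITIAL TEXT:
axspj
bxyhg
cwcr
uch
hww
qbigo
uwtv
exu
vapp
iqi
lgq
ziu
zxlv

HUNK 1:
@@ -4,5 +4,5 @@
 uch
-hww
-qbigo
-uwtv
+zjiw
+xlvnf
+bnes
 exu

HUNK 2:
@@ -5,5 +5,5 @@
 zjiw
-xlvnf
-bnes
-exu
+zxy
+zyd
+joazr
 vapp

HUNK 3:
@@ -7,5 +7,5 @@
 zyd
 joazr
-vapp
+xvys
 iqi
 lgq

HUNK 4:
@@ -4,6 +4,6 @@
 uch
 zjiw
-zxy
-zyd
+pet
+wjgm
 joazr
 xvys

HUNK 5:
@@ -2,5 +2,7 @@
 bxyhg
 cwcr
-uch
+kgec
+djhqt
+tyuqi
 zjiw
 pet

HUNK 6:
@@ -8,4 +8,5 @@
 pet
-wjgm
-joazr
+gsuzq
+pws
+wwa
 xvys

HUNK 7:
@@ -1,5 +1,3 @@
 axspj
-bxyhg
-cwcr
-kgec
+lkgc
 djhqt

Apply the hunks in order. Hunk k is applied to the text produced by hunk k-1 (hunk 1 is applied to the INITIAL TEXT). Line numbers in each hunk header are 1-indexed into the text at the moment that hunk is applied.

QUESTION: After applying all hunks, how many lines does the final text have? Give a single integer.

Hunk 1: at line 4 remove [hww,qbigo,uwtv] add [zjiw,xlvnf,bnes] -> 13 lines: axspj bxyhg cwcr uch zjiw xlvnf bnes exu vapp iqi lgq ziu zxlv
Hunk 2: at line 5 remove [xlvnf,bnes,exu] add [zxy,zyd,joazr] -> 13 lines: axspj bxyhg cwcr uch zjiw zxy zyd joazr vapp iqi lgq ziu zxlv
Hunk 3: at line 7 remove [vapp] add [xvys] -> 13 lines: axspj bxyhg cwcr uch zjiw zxy zyd joazr xvys iqi lgq ziu zxlv
Hunk 4: at line 4 remove [zxy,zyd] add [pet,wjgm] -> 13 lines: axspj bxyhg cwcr uch zjiw pet wjgm joazr xvys iqi lgq ziu zxlv
Hunk 5: at line 2 remove [uch] add [kgec,djhqt,tyuqi] -> 15 lines: axspj bxyhg cwcr kgec djhqt tyuqi zjiw pet wjgm joazr xvys iqi lgq ziu zxlv
Hunk 6: at line 8 remove [wjgm,joazr] add [gsuzq,pws,wwa] -> 16 lines: axspj bxyhg cwcr kgec djhqt tyuqi zjiw pet gsuzq pws wwa xvys iqi lgq ziu zxlv
Hunk 7: at line 1 remove [bxyhg,cwcr,kgec] add [lkgc] -> 14 lines: axspj lkgc djhqt tyuqi zjiw pet gsuzq pws wwa xvys iqi lgq ziu zxlv
Final line count: 14

Answer: 14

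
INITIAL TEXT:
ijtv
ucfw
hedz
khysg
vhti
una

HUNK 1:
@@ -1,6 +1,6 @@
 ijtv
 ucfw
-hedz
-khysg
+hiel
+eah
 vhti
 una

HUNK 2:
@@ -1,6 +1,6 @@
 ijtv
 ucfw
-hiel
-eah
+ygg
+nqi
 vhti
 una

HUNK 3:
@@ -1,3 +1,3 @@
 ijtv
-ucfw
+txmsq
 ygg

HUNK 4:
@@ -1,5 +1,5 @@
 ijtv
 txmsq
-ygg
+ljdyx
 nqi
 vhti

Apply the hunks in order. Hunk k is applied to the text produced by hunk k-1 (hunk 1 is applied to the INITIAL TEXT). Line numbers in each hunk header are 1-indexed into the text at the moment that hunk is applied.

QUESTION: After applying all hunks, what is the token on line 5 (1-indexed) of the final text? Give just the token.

Answer: vhti

Derivation:
Hunk 1: at line 1 remove [hedz,khysg] add [hiel,eah] -> 6 lines: ijtv ucfw hiel eah vhti una
Hunk 2: at line 1 remove [hiel,eah] add [ygg,nqi] -> 6 lines: ijtv ucfw ygg nqi vhti una
Hunk 3: at line 1 remove [ucfw] add [txmsq] -> 6 lines: ijtv txmsq ygg nqi vhti una
Hunk 4: at line 1 remove [ygg] add [ljdyx] -> 6 lines: ijtv txmsq ljdyx nqi vhti una
Final line 5: vhti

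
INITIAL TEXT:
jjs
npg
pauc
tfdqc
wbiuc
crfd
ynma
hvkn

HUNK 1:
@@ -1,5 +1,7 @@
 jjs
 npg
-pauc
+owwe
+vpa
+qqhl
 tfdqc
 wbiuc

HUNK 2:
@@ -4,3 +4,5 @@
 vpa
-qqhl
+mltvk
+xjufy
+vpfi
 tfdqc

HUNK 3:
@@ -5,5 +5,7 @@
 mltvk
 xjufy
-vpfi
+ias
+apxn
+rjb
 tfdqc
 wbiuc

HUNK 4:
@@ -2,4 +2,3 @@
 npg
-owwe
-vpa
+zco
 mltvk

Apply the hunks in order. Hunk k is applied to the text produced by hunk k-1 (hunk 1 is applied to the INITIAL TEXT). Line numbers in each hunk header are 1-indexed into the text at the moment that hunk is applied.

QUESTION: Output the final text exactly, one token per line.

Hunk 1: at line 1 remove [pauc] add [owwe,vpa,qqhl] -> 10 lines: jjs npg owwe vpa qqhl tfdqc wbiuc crfd ynma hvkn
Hunk 2: at line 4 remove [qqhl] add [mltvk,xjufy,vpfi] -> 12 lines: jjs npg owwe vpa mltvk xjufy vpfi tfdqc wbiuc crfd ynma hvkn
Hunk 3: at line 5 remove [vpfi] add [ias,apxn,rjb] -> 14 lines: jjs npg owwe vpa mltvk xjufy ias apxn rjb tfdqc wbiuc crfd ynma hvkn
Hunk 4: at line 2 remove [owwe,vpa] add [zco] -> 13 lines: jjs npg zco mltvk xjufy ias apxn rjb tfdqc wbiuc crfd ynma hvkn

Answer: jjs
npg
zco
mltvk
xjufy
ias
apxn
rjb
tfdqc
wbiuc
crfd
ynma
hvkn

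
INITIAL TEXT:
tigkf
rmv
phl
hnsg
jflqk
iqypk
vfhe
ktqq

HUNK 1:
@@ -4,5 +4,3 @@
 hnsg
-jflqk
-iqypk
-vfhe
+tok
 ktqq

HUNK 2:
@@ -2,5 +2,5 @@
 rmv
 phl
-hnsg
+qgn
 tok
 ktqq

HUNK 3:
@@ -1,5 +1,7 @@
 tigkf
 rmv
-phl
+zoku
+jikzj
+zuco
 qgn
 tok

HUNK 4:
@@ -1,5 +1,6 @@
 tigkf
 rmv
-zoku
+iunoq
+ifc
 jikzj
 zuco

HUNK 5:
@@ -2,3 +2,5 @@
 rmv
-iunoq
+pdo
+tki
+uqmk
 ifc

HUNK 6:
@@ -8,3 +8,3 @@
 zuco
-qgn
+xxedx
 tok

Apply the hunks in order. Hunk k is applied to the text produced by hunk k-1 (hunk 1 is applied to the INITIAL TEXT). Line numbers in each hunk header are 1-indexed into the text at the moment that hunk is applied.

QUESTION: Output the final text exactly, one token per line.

Hunk 1: at line 4 remove [jflqk,iqypk,vfhe] add [tok] -> 6 lines: tigkf rmv phl hnsg tok ktqq
Hunk 2: at line 2 remove [hnsg] add [qgn] -> 6 lines: tigkf rmv phl qgn tok ktqq
Hunk 3: at line 1 remove [phl] add [zoku,jikzj,zuco] -> 8 lines: tigkf rmv zoku jikzj zuco qgn tok ktqq
Hunk 4: at line 1 remove [zoku] add [iunoq,ifc] -> 9 lines: tigkf rmv iunoq ifc jikzj zuco qgn tok ktqq
Hunk 5: at line 2 remove [iunoq] add [pdo,tki,uqmk] -> 11 lines: tigkf rmv pdo tki uqmk ifc jikzj zuco qgn tok ktqq
Hunk 6: at line 8 remove [qgn] add [xxedx] -> 11 lines: tigkf rmv pdo tki uqmk ifc jikzj zuco xxedx tok ktqq

Answer: tigkf
rmv
pdo
tki
uqmk
ifc
jikzj
zuco
xxedx
tok
ktqq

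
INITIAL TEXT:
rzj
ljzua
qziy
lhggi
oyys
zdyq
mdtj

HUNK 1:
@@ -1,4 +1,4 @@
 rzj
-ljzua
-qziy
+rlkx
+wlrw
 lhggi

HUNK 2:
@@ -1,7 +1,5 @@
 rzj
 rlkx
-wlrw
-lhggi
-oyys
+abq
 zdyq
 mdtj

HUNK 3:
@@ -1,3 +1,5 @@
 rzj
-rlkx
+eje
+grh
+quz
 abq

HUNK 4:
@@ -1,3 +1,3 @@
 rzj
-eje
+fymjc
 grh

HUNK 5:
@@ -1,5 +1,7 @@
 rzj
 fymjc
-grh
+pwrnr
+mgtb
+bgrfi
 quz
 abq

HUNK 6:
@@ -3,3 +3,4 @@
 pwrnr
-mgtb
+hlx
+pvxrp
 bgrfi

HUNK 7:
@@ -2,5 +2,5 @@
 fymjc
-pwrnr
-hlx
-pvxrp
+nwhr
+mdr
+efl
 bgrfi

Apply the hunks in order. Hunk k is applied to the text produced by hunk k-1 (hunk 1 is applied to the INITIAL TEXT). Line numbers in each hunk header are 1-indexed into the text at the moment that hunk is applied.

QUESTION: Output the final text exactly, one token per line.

Hunk 1: at line 1 remove [ljzua,qziy] add [rlkx,wlrw] -> 7 lines: rzj rlkx wlrw lhggi oyys zdyq mdtj
Hunk 2: at line 1 remove [wlrw,lhggi,oyys] add [abq] -> 5 lines: rzj rlkx abq zdyq mdtj
Hunk 3: at line 1 remove [rlkx] add [eje,grh,quz] -> 7 lines: rzj eje grh quz abq zdyq mdtj
Hunk 4: at line 1 remove [eje] add [fymjc] -> 7 lines: rzj fymjc grh quz abq zdyq mdtj
Hunk 5: at line 1 remove [grh] add [pwrnr,mgtb,bgrfi] -> 9 lines: rzj fymjc pwrnr mgtb bgrfi quz abq zdyq mdtj
Hunk 6: at line 3 remove [mgtb] add [hlx,pvxrp] -> 10 lines: rzj fymjc pwrnr hlx pvxrp bgrfi quz abq zdyq mdtj
Hunk 7: at line 2 remove [pwrnr,hlx,pvxrp] add [nwhr,mdr,efl] -> 10 lines: rzj fymjc nwhr mdr efl bgrfi quz abq zdyq mdtj

Answer: rzj
fymjc
nwhr
mdr
efl
bgrfi
quz
abq
zdyq
mdtj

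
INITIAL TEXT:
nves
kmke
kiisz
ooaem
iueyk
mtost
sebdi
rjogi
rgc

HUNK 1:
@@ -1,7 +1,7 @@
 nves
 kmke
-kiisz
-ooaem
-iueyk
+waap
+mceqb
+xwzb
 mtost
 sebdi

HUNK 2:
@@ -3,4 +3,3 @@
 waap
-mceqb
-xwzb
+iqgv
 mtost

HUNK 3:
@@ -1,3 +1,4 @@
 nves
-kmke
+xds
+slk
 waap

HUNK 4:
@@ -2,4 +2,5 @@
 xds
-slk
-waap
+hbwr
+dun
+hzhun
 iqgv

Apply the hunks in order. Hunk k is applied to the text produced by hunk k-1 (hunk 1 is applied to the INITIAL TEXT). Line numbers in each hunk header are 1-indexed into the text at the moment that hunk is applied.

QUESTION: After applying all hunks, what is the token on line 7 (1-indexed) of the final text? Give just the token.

Answer: mtost

Derivation:
Hunk 1: at line 1 remove [kiisz,ooaem,iueyk] add [waap,mceqb,xwzb] -> 9 lines: nves kmke waap mceqb xwzb mtost sebdi rjogi rgc
Hunk 2: at line 3 remove [mceqb,xwzb] add [iqgv] -> 8 lines: nves kmke waap iqgv mtost sebdi rjogi rgc
Hunk 3: at line 1 remove [kmke] add [xds,slk] -> 9 lines: nves xds slk waap iqgv mtost sebdi rjogi rgc
Hunk 4: at line 2 remove [slk,waap] add [hbwr,dun,hzhun] -> 10 lines: nves xds hbwr dun hzhun iqgv mtost sebdi rjogi rgc
Final line 7: mtost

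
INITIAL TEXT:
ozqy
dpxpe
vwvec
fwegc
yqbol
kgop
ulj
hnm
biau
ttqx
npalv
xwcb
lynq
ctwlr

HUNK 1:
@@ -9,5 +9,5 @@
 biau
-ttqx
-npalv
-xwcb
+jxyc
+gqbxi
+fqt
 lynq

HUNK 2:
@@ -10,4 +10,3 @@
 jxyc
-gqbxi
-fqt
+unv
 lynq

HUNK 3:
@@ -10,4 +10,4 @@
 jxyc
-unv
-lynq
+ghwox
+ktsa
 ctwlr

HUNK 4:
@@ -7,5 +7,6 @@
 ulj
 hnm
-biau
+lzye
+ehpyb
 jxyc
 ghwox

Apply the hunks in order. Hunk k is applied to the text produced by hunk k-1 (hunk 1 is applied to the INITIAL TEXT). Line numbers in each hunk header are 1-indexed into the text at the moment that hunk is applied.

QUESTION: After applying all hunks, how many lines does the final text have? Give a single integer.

Answer: 14

Derivation:
Hunk 1: at line 9 remove [ttqx,npalv,xwcb] add [jxyc,gqbxi,fqt] -> 14 lines: ozqy dpxpe vwvec fwegc yqbol kgop ulj hnm biau jxyc gqbxi fqt lynq ctwlr
Hunk 2: at line 10 remove [gqbxi,fqt] add [unv] -> 13 lines: ozqy dpxpe vwvec fwegc yqbol kgop ulj hnm biau jxyc unv lynq ctwlr
Hunk 3: at line 10 remove [unv,lynq] add [ghwox,ktsa] -> 13 lines: ozqy dpxpe vwvec fwegc yqbol kgop ulj hnm biau jxyc ghwox ktsa ctwlr
Hunk 4: at line 7 remove [biau] add [lzye,ehpyb] -> 14 lines: ozqy dpxpe vwvec fwegc yqbol kgop ulj hnm lzye ehpyb jxyc ghwox ktsa ctwlr
Final line count: 14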